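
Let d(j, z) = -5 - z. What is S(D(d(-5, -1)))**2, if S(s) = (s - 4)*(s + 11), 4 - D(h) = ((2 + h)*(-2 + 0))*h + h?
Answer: 490000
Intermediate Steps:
D(h) = 4 - h - h*(-4 - 2*h) (D(h) = 4 - (((2 + h)*(-2 + 0))*h + h) = 4 - (((2 + h)*(-2))*h + h) = 4 - ((-4 - 2*h)*h + h) = 4 - (h*(-4 - 2*h) + h) = 4 - (h + h*(-4 - 2*h)) = 4 + (-h - h*(-4 - 2*h)) = 4 - h - h*(-4 - 2*h))
S(s) = (-4 + s)*(11 + s)
S(D(d(-5, -1)))**2 = (-44 + (4 + 2*(-5 - 1*(-1))**2 + 3*(-5 - 1*(-1)))**2 + 7*(4 + 2*(-5 - 1*(-1))**2 + 3*(-5 - 1*(-1))))**2 = (-44 + (4 + 2*(-5 + 1)**2 + 3*(-5 + 1))**2 + 7*(4 + 2*(-5 + 1)**2 + 3*(-5 + 1)))**2 = (-44 + (4 + 2*(-4)**2 + 3*(-4))**2 + 7*(4 + 2*(-4)**2 + 3*(-4)))**2 = (-44 + (4 + 2*16 - 12)**2 + 7*(4 + 2*16 - 12))**2 = (-44 + (4 + 32 - 12)**2 + 7*(4 + 32 - 12))**2 = (-44 + 24**2 + 7*24)**2 = (-44 + 576 + 168)**2 = 700**2 = 490000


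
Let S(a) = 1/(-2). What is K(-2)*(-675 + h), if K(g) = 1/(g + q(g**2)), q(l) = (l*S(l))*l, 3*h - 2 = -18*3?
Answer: 2077/30 ≈ 69.233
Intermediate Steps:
S(a) = -1/2
h = -52/3 (h = 2/3 + (-18*3)/3 = 2/3 + (1/3)*(-54) = 2/3 - 18 = -52/3 ≈ -17.333)
q(l) = -l**2/2 (q(l) = (l*(-1/2))*l = (-l/2)*l = -l**2/2)
K(g) = 1/(g - g**4/2)
K(-2)*(-675 + h) = (2/(-2*(2 - 1*(-2)**3)))*(-675 - 52/3) = (2*(-1/2)/(2 - 1*(-8)))*(-2077/3) = (2*(-1/2)/(2 + 8))*(-2077/3) = (2*(-1/2)/10)*(-2077/3) = (2*(-1/2)*(1/10))*(-2077/3) = -1/10*(-2077/3) = 2077/30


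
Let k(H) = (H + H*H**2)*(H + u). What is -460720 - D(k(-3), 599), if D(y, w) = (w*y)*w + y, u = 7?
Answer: 42595520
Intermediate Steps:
k(H) = (7 + H)*(H + H**3) (k(H) = (H + H*H**2)*(H + 7) = (H + H**3)*(7 + H) = (7 + H)*(H + H**3))
D(y, w) = y + y*w**2 (D(y, w) = y*w**2 + y = y + y*w**2)
-460720 - D(k(-3), 599) = -460720 - (-3*(7 - 3 + (-3)**3 + 7*(-3)**2))*(1 + 599**2) = -460720 - (-3*(7 - 3 - 27 + 7*9))*(1 + 358801) = -460720 - (-3*(7 - 3 - 27 + 63))*358802 = -460720 - (-3*40)*358802 = -460720 - (-120)*358802 = -460720 - 1*(-43056240) = -460720 + 43056240 = 42595520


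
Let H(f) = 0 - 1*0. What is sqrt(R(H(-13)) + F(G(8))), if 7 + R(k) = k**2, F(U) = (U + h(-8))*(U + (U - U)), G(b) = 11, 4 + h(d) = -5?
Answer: sqrt(15) ≈ 3.8730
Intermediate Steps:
h(d) = -9 (h(d) = -4 - 5 = -9)
H(f) = 0 (H(f) = 0 + 0 = 0)
F(U) = U*(-9 + U) (F(U) = (U - 9)*(U + (U - U)) = (-9 + U)*(U + 0) = (-9 + U)*U = U*(-9 + U))
R(k) = -7 + k**2
sqrt(R(H(-13)) + F(G(8))) = sqrt((-7 + 0**2) + 11*(-9 + 11)) = sqrt((-7 + 0) + 11*2) = sqrt(-7 + 22) = sqrt(15)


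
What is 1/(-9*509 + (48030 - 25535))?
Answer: 1/17914 ≈ 5.5822e-5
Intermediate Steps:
1/(-9*509 + (48030 - 25535)) = 1/(-4581 + 22495) = 1/17914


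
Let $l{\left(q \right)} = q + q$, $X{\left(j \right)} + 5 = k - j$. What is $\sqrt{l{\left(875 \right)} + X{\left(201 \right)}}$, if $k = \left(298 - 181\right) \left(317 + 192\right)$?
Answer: $\sqrt{61097} \approx 247.18$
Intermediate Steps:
$k = 59553$ ($k = 117 \cdot 509 = 59553$)
$X{\left(j \right)} = 59548 - j$ ($X{\left(j \right)} = -5 - \left(-59553 + j\right) = 59548 - j$)
$l{\left(q \right)} = 2 q$
$\sqrt{l{\left(875 \right)} + X{\left(201 \right)}} = \sqrt{2 \cdot 875 + \left(59548 - 201\right)} = \sqrt{1750 + \left(59548 - 201\right)} = \sqrt{1750 + 59347} = \sqrt{61097}$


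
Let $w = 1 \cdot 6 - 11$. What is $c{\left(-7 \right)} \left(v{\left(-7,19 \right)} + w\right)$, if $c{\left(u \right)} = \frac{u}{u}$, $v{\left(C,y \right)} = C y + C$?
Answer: $-145$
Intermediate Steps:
$v{\left(C,y \right)} = C + C y$
$c{\left(u \right)} = 1$
$w = -5$ ($w = 6 - 11 = -5$)
$c{\left(-7 \right)} \left(v{\left(-7,19 \right)} + w\right) = 1 \left(- 7 \left(1 + 19\right) - 5\right) = 1 \left(\left(-7\right) 20 - 5\right) = 1 \left(-140 - 5\right) = 1 \left(-145\right) = -145$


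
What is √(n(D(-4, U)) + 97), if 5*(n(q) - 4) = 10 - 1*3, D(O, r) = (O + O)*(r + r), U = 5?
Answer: 16*√10/5 ≈ 10.119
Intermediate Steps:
D(O, r) = 4*O*r (D(O, r) = (2*O)*(2*r) = 4*O*r)
n(q) = 27/5 (n(q) = 4 + (10 - 1*3)/5 = 4 + (10 - 3)/5 = 4 + (⅕)*7 = 4 + 7/5 = 27/5)
√(n(D(-4, U)) + 97) = √(27/5 + 97) = √(512/5) = 16*√10/5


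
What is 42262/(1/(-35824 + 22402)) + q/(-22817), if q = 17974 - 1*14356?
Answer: -12942727952406/22817 ≈ -5.6724e+8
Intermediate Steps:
q = 3618 (q = 17974 - 14356 = 3618)
42262/(1/(-35824 + 22402)) + q/(-22817) = 42262/(1/(-35824 + 22402)) + 3618/(-22817) = 42262/(1/(-13422)) + 3618*(-1/22817) = 42262/(-1/13422) - 3618/22817 = 42262*(-13422) - 3618/22817 = -567240564 - 3618/22817 = -12942727952406/22817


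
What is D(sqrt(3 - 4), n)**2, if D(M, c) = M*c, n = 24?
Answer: -576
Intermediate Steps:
D(sqrt(3 - 4), n)**2 = (sqrt(3 - 4)*24)**2 = (sqrt(-1)*24)**2 = (I*24)**2 = (24*I)**2 = -576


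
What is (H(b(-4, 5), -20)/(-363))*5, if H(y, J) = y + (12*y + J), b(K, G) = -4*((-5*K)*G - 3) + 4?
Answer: 25060/363 ≈ 69.036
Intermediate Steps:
b(K, G) = 16 + 20*G*K (b(K, G) = -4*(-5*G*K - 3) + 4 = -4*(-3 - 5*G*K) + 4 = (12 + 20*G*K) + 4 = 16 + 20*G*K)
H(y, J) = J + 13*y (H(y, J) = y + (J + 12*y) = J + 13*y)
(H(b(-4, 5), -20)/(-363))*5 = ((-20 + 13*(16 + 20*5*(-4)))/(-363))*5 = ((-20 + 13*(16 - 400))*(-1/363))*5 = ((-20 + 13*(-384))*(-1/363))*5 = ((-20 - 4992)*(-1/363))*5 = -5012*(-1/363)*5 = (5012/363)*5 = 25060/363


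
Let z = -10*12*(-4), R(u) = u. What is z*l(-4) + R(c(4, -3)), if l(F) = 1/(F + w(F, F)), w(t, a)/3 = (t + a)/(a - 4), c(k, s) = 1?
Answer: -479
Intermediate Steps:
w(t, a) = 3*(a + t)/(-4 + a) (w(t, a) = 3*((t + a)/(a - 4)) = 3*((a + t)/(-4 + a)) = 3*(a + t)/(-4 + a))
z = 480 (z = -120*(-4) = 480)
l(F) = 1/(F + 6*F/(-4 + F)) (l(F) = 1/(F + 3*(F + F)/(-4 + F)) = 1/(F + 3*(2*F)/(-4 + F)) = 1/(F + 6*F/(-4 + F)))
z*l(-4) + R(c(4, -3)) = 480*((-4 - 4)/((-4)*(2 - 4))) + 1 = 480*(-¼*(-8)/(-2)) + 1 = 480*(-¼*(-½)*(-8)) + 1 = 480*(-1) + 1 = -480 + 1 = -479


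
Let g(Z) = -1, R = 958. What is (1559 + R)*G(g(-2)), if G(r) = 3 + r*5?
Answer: -5034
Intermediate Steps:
G(r) = 3 + 5*r
(1559 + R)*G(g(-2)) = (1559 + 958)*(3 + 5*(-1)) = 2517*(3 - 5) = 2517*(-2) = -5034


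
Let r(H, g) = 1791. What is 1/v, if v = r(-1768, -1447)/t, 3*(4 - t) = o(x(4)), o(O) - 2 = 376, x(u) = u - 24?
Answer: -122/1791 ≈ -0.068118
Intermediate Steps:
x(u) = -24 + u
o(O) = 378 (o(O) = 2 + 376 = 378)
t = -122 (t = 4 - 1/3*378 = 4 - 126 = -122)
v = -1791/122 (v = 1791/(-122) = 1791*(-1/122) = -1791/122 ≈ -14.680)
1/v = 1/(-1791/122) = -122/1791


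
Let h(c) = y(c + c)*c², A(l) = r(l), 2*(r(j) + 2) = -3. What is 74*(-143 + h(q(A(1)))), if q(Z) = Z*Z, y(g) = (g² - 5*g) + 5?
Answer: 171205623/32 ≈ 5.3502e+6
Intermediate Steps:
r(j) = -7/2 (r(j) = -2 + (½)*(-3) = -2 - 3/2 = -7/2)
A(l) = -7/2
y(g) = 5 + g² - 5*g
q(Z) = Z²
h(c) = c²*(5 - 10*c + 4*c²) (h(c) = (5 + (c + c)² - 5*(c + c))*c² = (5 + (2*c)² - 10*c)*c² = (5 + 4*c² - 10*c)*c² = (5 - 10*c + 4*c²)*c² = c²*(5 - 10*c + 4*c²))
74*(-143 + h(q(A(1)))) = 74*(-143 + ((-7/2)²)²*(5 - 10*(-7/2)² + 4*((-7/2)²)²)) = 74*(-143 + (49/4)²*(5 - 10*49/4 + 4*(49/4)²)) = 74*(-143 + 2401*(5 - 245/2 + 4*(2401/16))/16) = 74*(-143 + 2401*(5 - 245/2 + 2401/4)/16) = 74*(-143 + (2401/16)*(1931/4)) = 74*(-143 + 4636331/64) = 74*(4627179/64) = 171205623/32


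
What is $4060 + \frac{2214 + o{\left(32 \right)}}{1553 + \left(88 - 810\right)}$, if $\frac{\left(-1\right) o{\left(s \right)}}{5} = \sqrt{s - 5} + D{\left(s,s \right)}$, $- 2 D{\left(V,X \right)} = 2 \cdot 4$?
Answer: $\frac{3376094}{831} - \frac{5 \sqrt{3}}{277} \approx 4062.7$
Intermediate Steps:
$D{\left(V,X \right)} = -4$ ($D{\left(V,X \right)} = - \frac{2 \cdot 4}{2} = \left(- \frac{1}{2}\right) 8 = -4$)
$o{\left(s \right)} = 20 - 5 \sqrt{-5 + s}$ ($o{\left(s \right)} = - 5 \left(\sqrt{s - 5} - 4\right) = - 5 \left(\sqrt{-5 + s} - 4\right) = - 5 \left(-4 + \sqrt{-5 + s}\right) = 20 - 5 \sqrt{-5 + s}$)
$4060 + \frac{2214 + o{\left(32 \right)}}{1553 + \left(88 - 810\right)} = 4060 + \frac{2214 + \left(20 - 5 \sqrt{-5 + 32}\right)}{1553 + \left(88 - 810\right)} = 4060 + \frac{2214 + \left(20 - 5 \sqrt{27}\right)}{1553 - 722} = 4060 + \frac{2214 + \left(20 - 5 \cdot 3 \sqrt{3}\right)}{831} = 4060 + \left(2214 + \left(20 - 15 \sqrt{3}\right)\right) \frac{1}{831} = 4060 + \left(2234 - 15 \sqrt{3}\right) \frac{1}{831} = 4060 + \left(\frac{2234}{831} - \frac{5 \sqrt{3}}{277}\right) = \frac{3376094}{831} - \frac{5 \sqrt{3}}{277}$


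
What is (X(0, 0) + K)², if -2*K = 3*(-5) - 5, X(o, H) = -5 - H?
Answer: 25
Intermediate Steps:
K = 10 (K = -(3*(-5) - 5)/2 = -(-15 - 5)/2 = -½*(-20) = 10)
(X(0, 0) + K)² = ((-5 - 1*0) + 10)² = ((-5 + 0) + 10)² = (-5 + 10)² = 5² = 25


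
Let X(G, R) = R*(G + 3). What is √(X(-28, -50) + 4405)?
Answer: √5655 ≈ 75.200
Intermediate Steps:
X(G, R) = R*(3 + G)
√(X(-28, -50) + 4405) = √(-50*(3 - 28) + 4405) = √(-50*(-25) + 4405) = √(1250 + 4405) = √5655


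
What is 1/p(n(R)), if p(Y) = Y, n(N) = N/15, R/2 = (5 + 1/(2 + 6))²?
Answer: 480/1681 ≈ 0.28554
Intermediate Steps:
R = 1681/32 (R = 2*(5 + 1/(2 + 6))² = 2*(5 + 1/8)² = 2*(5 + ⅛)² = 2*(41/8)² = 2*(1681/64) = 1681/32 ≈ 52.531)
n(N) = N/15 (n(N) = N*(1/15) = N/15)
1/p(n(R)) = 1/((1/15)*(1681/32)) = 1/(1681/480) = 480/1681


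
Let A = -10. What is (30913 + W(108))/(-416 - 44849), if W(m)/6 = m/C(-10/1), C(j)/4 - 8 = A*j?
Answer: -61829/90530 ≈ -0.68297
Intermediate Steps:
C(j) = 32 - 40*j (C(j) = 32 + 4*(-10*j) = 32 - 40*j)
W(m) = m/72 (W(m) = 6*(m/(32 - (-400)/1)) = 6*(m/(32 - (-400))) = 6*(m/(32 - 40*(-10))) = 6*(m/(32 + 400)) = 6*(m/432) = m/72)
(30913 + W(108))/(-416 - 44849) = (30913 + (1/72)*108)/(-416 - 44849) = (30913 + 3/2)/(-45265) = (61829/2)*(-1/45265) = -61829/90530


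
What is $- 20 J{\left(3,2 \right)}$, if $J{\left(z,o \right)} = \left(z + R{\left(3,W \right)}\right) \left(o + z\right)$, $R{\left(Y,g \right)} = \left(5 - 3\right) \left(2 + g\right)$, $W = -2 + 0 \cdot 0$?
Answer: $-300$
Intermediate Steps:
$W = -2$ ($W = -2 + 0 = -2$)
$R{\left(Y,g \right)} = 4 + 2 g$ ($R{\left(Y,g \right)} = 2 \left(2 + g\right) = 4 + 2 g$)
$J{\left(z,o \right)} = z \left(o + z\right)$ ($J{\left(z,o \right)} = \left(z + \left(4 + 2 \left(-2\right)\right)\right) \left(o + z\right) = \left(z + \left(4 - 4\right)\right) \left(o + z\right) = \left(z + 0\right) \left(o + z\right) = z \left(o + z\right)$)
$- 20 J{\left(3,2 \right)} = - 20 \cdot 3 \left(2 + 3\right) = - 20 \cdot 3 \cdot 5 = \left(-20\right) 15 = -300$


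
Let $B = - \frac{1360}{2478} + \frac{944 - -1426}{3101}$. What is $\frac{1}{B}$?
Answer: $\frac{548877}{118250} \approx 4.6417$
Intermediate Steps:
$B = \frac{118250}{548877}$ ($B = \left(-1360\right) \frac{1}{2478} + \left(944 + 1426\right) \frac{1}{3101} = - \frac{680}{1239} + 2370 \cdot \frac{1}{3101} = - \frac{680}{1239} + \frac{2370}{3101} = \frac{118250}{548877} \approx 0.21544$)
$\frac{1}{B} = \frac{1}{\frac{118250}{548877}} = \frac{548877}{118250}$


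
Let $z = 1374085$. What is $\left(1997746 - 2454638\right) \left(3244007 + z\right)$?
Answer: $-2109969290064$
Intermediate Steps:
$\left(1997746 - 2454638\right) \left(3244007 + z\right) = \left(1997746 - 2454638\right) \left(3244007 + 1374085\right) = \left(-456892\right) 4618092 = -2109969290064$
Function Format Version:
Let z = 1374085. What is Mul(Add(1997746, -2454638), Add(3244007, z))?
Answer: -2109969290064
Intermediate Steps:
Mul(Add(1997746, -2454638), Add(3244007, z)) = Mul(Add(1997746, -2454638), Add(3244007, 1374085)) = Mul(-456892, 4618092) = -2109969290064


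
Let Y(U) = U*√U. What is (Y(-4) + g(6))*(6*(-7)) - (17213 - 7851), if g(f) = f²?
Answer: -10874 + 336*I ≈ -10874.0 + 336.0*I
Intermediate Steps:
Y(U) = U^(3/2)
(Y(-4) + g(6))*(6*(-7)) - (17213 - 7851) = ((-4)^(3/2) + 6²)*(6*(-7)) - (17213 - 7851) = (-8*I + 36)*(-42) - 1*9362 = (36 - 8*I)*(-42) - 9362 = (-1512 + 336*I) - 9362 = -10874 + 336*I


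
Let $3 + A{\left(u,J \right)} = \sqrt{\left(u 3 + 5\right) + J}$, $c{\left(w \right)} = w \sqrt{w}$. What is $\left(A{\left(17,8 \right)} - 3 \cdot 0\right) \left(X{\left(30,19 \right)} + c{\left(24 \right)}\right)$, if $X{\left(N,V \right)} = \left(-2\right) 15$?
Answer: $-150 + 240 \sqrt{6} \approx 437.88$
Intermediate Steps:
$X{\left(N,V \right)} = -30$
$c{\left(w \right)} = w^{\frac{3}{2}}$
$A{\left(u,J \right)} = -3 + \sqrt{5 + J + 3 u}$ ($A{\left(u,J \right)} = -3 + \sqrt{\left(u 3 + 5\right) + J} = -3 + \sqrt{\left(3 u + 5\right) + J} = -3 + \sqrt{\left(5 + 3 u\right) + J} = -3 + \sqrt{5 + J + 3 u}$)
$\left(A{\left(17,8 \right)} - 3 \cdot 0\right) \left(X{\left(30,19 \right)} + c{\left(24 \right)}\right) = \left(\left(-3 + \sqrt{5 + 8 + 3 \cdot 17}\right) - 3 \cdot 0\right) \left(-30 + 24^{\frac{3}{2}}\right) = \left(\left(-3 + \sqrt{5 + 8 + 51}\right) - 0\right) \left(-30 + 48 \sqrt{6}\right) = \left(\left(-3 + \sqrt{64}\right) + 0\right) \left(-30 + 48 \sqrt{6}\right) = \left(\left(-3 + 8\right) + 0\right) \left(-30 + 48 \sqrt{6}\right) = \left(5 + 0\right) \left(-30 + 48 \sqrt{6}\right) = 5 \left(-30 + 48 \sqrt{6}\right) = -150 + 240 \sqrt{6}$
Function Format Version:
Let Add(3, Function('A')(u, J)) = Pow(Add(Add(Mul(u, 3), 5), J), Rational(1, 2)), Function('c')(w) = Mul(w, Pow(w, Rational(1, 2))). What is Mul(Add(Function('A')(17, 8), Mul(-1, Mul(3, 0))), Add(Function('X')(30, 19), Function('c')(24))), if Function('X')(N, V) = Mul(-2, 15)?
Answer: Add(-150, Mul(240, Pow(6, Rational(1, 2)))) ≈ 437.88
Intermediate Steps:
Function('X')(N, V) = -30
Function('c')(w) = Pow(w, Rational(3, 2))
Function('A')(u, J) = Add(-3, Pow(Add(5, J, Mul(3, u)), Rational(1, 2))) (Function('A')(u, J) = Add(-3, Pow(Add(Add(Mul(u, 3), 5), J), Rational(1, 2))) = Add(-3, Pow(Add(Add(Mul(3, u), 5), J), Rational(1, 2))) = Add(-3, Pow(Add(Add(5, Mul(3, u)), J), Rational(1, 2))) = Add(-3, Pow(Add(5, J, Mul(3, u)), Rational(1, 2))))
Mul(Add(Function('A')(17, 8), Mul(-1, Mul(3, 0))), Add(Function('X')(30, 19), Function('c')(24))) = Mul(Add(Add(-3, Pow(Add(5, 8, Mul(3, 17)), Rational(1, 2))), Mul(-1, Mul(3, 0))), Add(-30, Pow(24, Rational(3, 2)))) = Mul(Add(Add(-3, Pow(Add(5, 8, 51), Rational(1, 2))), Mul(-1, 0)), Add(-30, Mul(48, Pow(6, Rational(1, 2))))) = Mul(Add(Add(-3, Pow(64, Rational(1, 2))), 0), Add(-30, Mul(48, Pow(6, Rational(1, 2))))) = Mul(Add(Add(-3, 8), 0), Add(-30, Mul(48, Pow(6, Rational(1, 2))))) = Mul(Add(5, 0), Add(-30, Mul(48, Pow(6, Rational(1, 2))))) = Mul(5, Add(-30, Mul(48, Pow(6, Rational(1, 2))))) = Add(-150, Mul(240, Pow(6, Rational(1, 2))))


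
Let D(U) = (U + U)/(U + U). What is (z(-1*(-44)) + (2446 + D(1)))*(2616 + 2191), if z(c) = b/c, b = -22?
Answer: 23520651/2 ≈ 1.1760e+7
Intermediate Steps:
D(U) = 1 (D(U) = (2*U)/((2*U)) = (2*U)*(1/(2*U)) = 1)
z(c) = -22/c
(z(-1*(-44)) + (2446 + D(1)))*(2616 + 2191) = (-22/((-1*(-44))) + (2446 + 1))*(2616 + 2191) = (-22/44 + 2447)*4807 = (-22*1/44 + 2447)*4807 = (-½ + 2447)*4807 = (4893/2)*4807 = 23520651/2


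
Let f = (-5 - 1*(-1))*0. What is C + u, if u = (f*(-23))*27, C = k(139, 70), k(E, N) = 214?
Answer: 214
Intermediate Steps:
C = 214
f = 0 (f = (-5 + 1)*0 = -4*0 = 0)
u = 0 (u = (0*(-23))*27 = 0*27 = 0)
C + u = 214 + 0 = 214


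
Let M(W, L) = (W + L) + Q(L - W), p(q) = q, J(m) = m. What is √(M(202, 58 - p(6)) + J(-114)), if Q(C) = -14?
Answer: 3*√14 ≈ 11.225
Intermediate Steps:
M(W, L) = -14 + L + W (M(W, L) = (W + L) - 14 = (L + W) - 14 = -14 + L + W)
√(M(202, 58 - p(6)) + J(-114)) = √((-14 + (58 - 1*6) + 202) - 114) = √((-14 + (58 - 6) + 202) - 114) = √((-14 + 52 + 202) - 114) = √(240 - 114) = √126 = 3*√14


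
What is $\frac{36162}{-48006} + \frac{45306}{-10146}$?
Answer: $- \frac{3362248}{644271} \approx -5.2187$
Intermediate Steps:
$\frac{36162}{-48006} + \frac{45306}{-10146} = 36162 \left(- \frac{1}{48006}\right) + 45306 \left(- \frac{1}{10146}\right) = - \frac{287}{381} - \frac{7551}{1691} = - \frac{3362248}{644271}$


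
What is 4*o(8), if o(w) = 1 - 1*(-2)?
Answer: 12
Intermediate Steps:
o(w) = 3 (o(w) = 1 + 2 = 3)
4*o(8) = 4*3 = 12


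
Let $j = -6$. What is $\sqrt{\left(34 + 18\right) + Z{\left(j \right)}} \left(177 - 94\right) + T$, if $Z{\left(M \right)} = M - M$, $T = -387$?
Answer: $-387 + 166 \sqrt{13} \approx 211.52$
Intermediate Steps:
$Z{\left(M \right)} = 0$
$\sqrt{\left(34 + 18\right) + Z{\left(j \right)}} \left(177 - 94\right) + T = \sqrt{\left(34 + 18\right) + 0} \left(177 - 94\right) - 387 = \sqrt{52 + 0} \cdot 83 - 387 = \sqrt{52} \cdot 83 - 387 = 2 \sqrt{13} \cdot 83 - 387 = 166 \sqrt{13} - 387 = -387 + 166 \sqrt{13}$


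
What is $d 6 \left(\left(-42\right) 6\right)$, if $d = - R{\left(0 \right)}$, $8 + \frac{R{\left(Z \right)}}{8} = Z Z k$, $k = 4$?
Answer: $-96768$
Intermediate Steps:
$R{\left(Z \right)} = -64 + 32 Z^{2}$ ($R{\left(Z \right)} = -64 + 8 Z Z 4 = -64 + 8 Z^{2} \cdot 4 = -64 + 8 \cdot 4 Z^{2} = -64 + 32 Z^{2}$)
$d = 64$ ($d = - (-64 + 32 \cdot 0^{2}) = - (-64 + 32 \cdot 0) = - (-64 + 0) = \left(-1\right) \left(-64\right) = 64$)
$d 6 \left(\left(-42\right) 6\right) = 64 \cdot 6 \left(\left(-42\right) 6\right) = 384 \left(-252\right) = -96768$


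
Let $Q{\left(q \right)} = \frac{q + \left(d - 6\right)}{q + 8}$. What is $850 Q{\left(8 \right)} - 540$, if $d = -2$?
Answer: $-540$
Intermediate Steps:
$Q{\left(q \right)} = \frac{-8 + q}{8 + q}$ ($Q{\left(q \right)} = \frac{q - 8}{q + 8} = \frac{q - 8}{8 + q} = \frac{-8 + q}{8 + q}$)
$850 Q{\left(8 \right)} - 540 = 850 \frac{-8 + 8}{8 + 8} - 540 = 850 \cdot \frac{1}{16} \cdot 0 - 540 = 850 \cdot 0 - 540 = 0 - 540 = -540$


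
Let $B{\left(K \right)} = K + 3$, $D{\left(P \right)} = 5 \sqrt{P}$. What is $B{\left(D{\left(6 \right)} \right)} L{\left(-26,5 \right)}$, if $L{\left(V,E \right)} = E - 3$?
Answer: $6 + 10 \sqrt{6} \approx 30.495$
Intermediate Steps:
$L{\left(V,E \right)} = -3 + E$
$B{\left(K \right)} = 3 + K$
$B{\left(D{\left(6 \right)} \right)} L{\left(-26,5 \right)} = \left(3 + 5 \sqrt{6}\right) \left(-3 + 5\right) = \left(3 + 5 \sqrt{6}\right) 2 = 6 + 10 \sqrt{6}$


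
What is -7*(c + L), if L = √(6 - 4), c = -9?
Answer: 63 - 7*√2 ≈ 53.101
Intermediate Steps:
L = √2 ≈ 1.4142
-7*(c + L) = -7*(-9 + √2) = 63 - 7*√2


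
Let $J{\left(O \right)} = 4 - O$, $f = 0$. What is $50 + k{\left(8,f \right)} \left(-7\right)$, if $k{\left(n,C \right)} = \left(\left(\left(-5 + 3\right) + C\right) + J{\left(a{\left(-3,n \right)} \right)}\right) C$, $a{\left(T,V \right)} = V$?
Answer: $50$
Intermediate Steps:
$k{\left(n,C \right)} = C \left(2 + C - n\right)$ ($k{\left(n,C \right)} = \left(\left(\left(-5 + 3\right) + C\right) - \left(-4 + n\right)\right) C = \left(\left(-2 + C\right) - \left(-4 + n\right)\right) C = \left(2 + C - n\right) C = C \left(2 + C - n\right)$)
$50 + k{\left(8,f \right)} \left(-7\right) = 50 + 0 \left(2 + 0 - 8\right) \left(-7\right) = 50 + 0 \left(-6\right) \left(-7\right) = 50 + 0 \left(-7\right) = 50 + 0 = 50$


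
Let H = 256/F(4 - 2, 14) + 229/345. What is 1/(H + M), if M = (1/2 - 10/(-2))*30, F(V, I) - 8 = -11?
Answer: 115/9238 ≈ 0.012449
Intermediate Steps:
F(V, I) = -3 (F(V, I) = 8 - 11 = -3)
M = 165 (M = (1*(½) - 10*(-½))*30 = (½ + 5)*30 = (11/2)*30 = 165)
H = -9737/115 (H = 256/(-3) + 229/345 = 256*(-⅓) + 229*(1/345) = -256/3 + 229/345 = -9737/115 ≈ -84.670)
1/(H + M) = 1/(-9737/115 + 165) = 1/(9238/115) = 115/9238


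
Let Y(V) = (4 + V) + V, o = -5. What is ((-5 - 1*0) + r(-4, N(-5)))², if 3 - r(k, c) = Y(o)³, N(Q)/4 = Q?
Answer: 45796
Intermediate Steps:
N(Q) = 4*Q
Y(V) = 4 + 2*V
r(k, c) = 219 (r(k, c) = 3 - (4 + 2*(-5))³ = 3 - (4 - 10)³ = 3 - 1*(-6)³ = 3 - 1*(-216) = 3 + 216 = 219)
((-5 - 1*0) + r(-4, N(-5)))² = ((-5 - 1*0) + 219)² = ((-5 + 0) + 219)² = (-5 + 219)² = 214² = 45796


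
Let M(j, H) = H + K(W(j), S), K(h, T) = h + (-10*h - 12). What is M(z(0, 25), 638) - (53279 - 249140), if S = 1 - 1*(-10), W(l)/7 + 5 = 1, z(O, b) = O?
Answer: 196739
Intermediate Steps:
W(l) = -28 (W(l) = -35 + 7*1 = -35 + 7 = -28)
S = 11 (S = 1 + 10 = 11)
K(h, T) = -12 - 9*h (K(h, T) = h + (-12 - 10*h) = -12 - 9*h)
M(j, H) = 240 + H (M(j, H) = H + (-12 - 9*(-28)) = H + (-12 + 252) = H + 240 = 240 + H)
M(z(0, 25), 638) - (53279 - 249140) = (240 + 638) - (53279 - 249140) = 878 - 1*(-195861) = 878 + 195861 = 196739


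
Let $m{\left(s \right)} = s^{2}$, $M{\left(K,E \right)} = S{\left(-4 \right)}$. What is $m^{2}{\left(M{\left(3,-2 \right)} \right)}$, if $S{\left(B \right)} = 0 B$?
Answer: $0$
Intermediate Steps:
$S{\left(B \right)} = 0$
$M{\left(K,E \right)} = 0$
$m^{2}{\left(M{\left(3,-2 \right)} \right)} = \left(0^{2}\right)^{2} = 0^{2} = 0$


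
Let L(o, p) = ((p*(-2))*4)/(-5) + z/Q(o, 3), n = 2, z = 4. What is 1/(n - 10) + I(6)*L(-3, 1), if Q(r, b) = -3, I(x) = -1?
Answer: -47/120 ≈ -0.39167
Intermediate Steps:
L(o, p) = -4/3 + 8*p/5 (L(o, p) = ((p*(-2))*4)/(-5) + 4/(-3) = (-2*p*4)*(-1/5) + 4*(-1/3) = -8*p*(-1/5) - 4/3 = 8*p/5 - 4/3 = -4/3 + 8*p/5)
1/(n - 10) + I(6)*L(-3, 1) = 1/(2 - 10) - (-4/3 + (8/5)*1) = 1/(-8) - (-4/3 + 8/5) = -1/8 - 1*4/15 = -1/8 - 4/15 = -47/120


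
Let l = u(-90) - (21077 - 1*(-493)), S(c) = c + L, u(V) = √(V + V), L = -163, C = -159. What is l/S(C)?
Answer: 10785/161 - 3*I*√5/161 ≈ 66.988 - 0.041666*I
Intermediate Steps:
u(V) = √2*√V (u(V) = √(2*V) = √2*√V)
S(c) = -163 + c (S(c) = c - 163 = -163 + c)
l = -21570 + 6*I*√5 (l = √2*√(-90) - (21077 - 1*(-493)) = √2*(3*I*√10) - (21077 + 493) = 6*I*√5 - 1*21570 = 6*I*√5 - 21570 = -21570 + 6*I*√5 ≈ -21570.0 + 13.416*I)
l/S(C) = (-21570 + 6*I*√5)/(-163 - 159) = (-21570 + 6*I*√5)/(-322) = (-21570 + 6*I*√5)*(-1/322) = 10785/161 - 3*I*√5/161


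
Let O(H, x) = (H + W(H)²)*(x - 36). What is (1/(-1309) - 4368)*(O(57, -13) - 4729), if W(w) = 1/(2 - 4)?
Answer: 172314716681/5236 ≈ 3.2910e+7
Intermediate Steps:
W(w) = -½ (W(w) = 1/(-2) = -½)
O(H, x) = (-36 + x)*(¼ + H) (O(H, x) = (H + (-½)²)*(x - 36) = (H + ¼)*(-36 + x) = (¼ + H)*(-36 + x) = (-36 + x)*(¼ + H))
(1/(-1309) - 4368)*(O(57, -13) - 4729) = (1/(-1309) - 4368)*((-9 - 36*57 + (¼)*(-13) + 57*(-13)) - 4729) = (-1/1309 - 4368)*((-9 - 2052 - 13/4 - 741) - 4729) = -5717713*(-11221/4 - 4729)/1309 = -5717713/1309*(-30137/4) = 172314716681/5236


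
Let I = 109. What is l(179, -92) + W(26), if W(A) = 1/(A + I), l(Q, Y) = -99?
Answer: -13364/135 ≈ -98.993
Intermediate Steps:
W(A) = 1/(109 + A) (W(A) = 1/(A + 109) = 1/(109 + A))
l(179, -92) + W(26) = -99 + 1/(109 + 26) = -99 + 1/135 = -13364/135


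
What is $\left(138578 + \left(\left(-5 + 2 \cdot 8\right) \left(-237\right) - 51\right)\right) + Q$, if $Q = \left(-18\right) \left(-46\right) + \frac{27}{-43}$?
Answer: $\frac{5880137}{43} \approx 1.3675 \cdot 10^{5}$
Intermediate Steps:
$Q = \frac{35577}{43}$ ($Q = 828 + 27 \left(- \frac{1}{43}\right) = 828 - \frac{27}{43} = \frac{35577}{43} \approx 827.37$)
$\left(138578 + \left(\left(-5 + 2 \cdot 8\right) \left(-237\right) - 51\right)\right) + Q = \left(138578 + \left(\left(-5 + 2 \cdot 8\right) \left(-237\right) - 51\right)\right) + \frac{35577}{43} = \left(138578 + \left(\left(-5 + 16\right) \left(-237\right) - 51\right)\right) + \frac{35577}{43} = \left(138578 + \left(11 \left(-237\right) - 51\right)\right) + \frac{35577}{43} = \left(138578 - 2658\right) + \frac{35577}{43} = 135920 + \frac{35577}{43} = \frac{5880137}{43}$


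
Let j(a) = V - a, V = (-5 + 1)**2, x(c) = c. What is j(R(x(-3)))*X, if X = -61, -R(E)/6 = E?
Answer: 122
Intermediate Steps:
R(E) = -6*E
V = 16 (V = (-4)**2 = 16)
j(a) = 16 - a
j(R(x(-3)))*X = (16 - (-6)*(-3))*(-61) = (16 - 1*18)*(-61) = (16 - 18)*(-61) = -2*(-61) = 122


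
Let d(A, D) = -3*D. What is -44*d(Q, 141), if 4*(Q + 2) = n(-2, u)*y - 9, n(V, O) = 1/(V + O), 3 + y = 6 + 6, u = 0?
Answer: 18612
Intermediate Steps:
y = 9 (y = -3 + (6 + 6) = -3 + 12 = 9)
n(V, O) = 1/(O + V)
Q = -43/8 (Q = -2 + (9/(0 - 2) - 9)/4 = -2 + (9/(-2) - 9)/4 = -2 + (-1/2*9 - 9)/4 = -2 + (-9/2 - 9)/4 = -2 + (1/4)*(-27/2) = -2 - 27/8 = -43/8 ≈ -5.3750)
-44*d(Q, 141) = -(-132)*141 = -44*(-423) = 18612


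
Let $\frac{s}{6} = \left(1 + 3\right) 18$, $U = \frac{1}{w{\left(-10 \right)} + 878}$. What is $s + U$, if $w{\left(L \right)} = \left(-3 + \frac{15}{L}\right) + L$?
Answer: $\frac{746066}{1727} \approx 432.0$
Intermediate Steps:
$w{\left(L \right)} = -3 + L + \frac{15}{L}$
$U = \frac{2}{1727}$ ($U = \frac{1}{\left(-3 - 10 + \frac{15}{-10}\right) + 878} = \frac{1}{\left(-3 - 10 + 15 \left(- \frac{1}{10}\right)\right) + 878} = \frac{1}{\left(-3 - 10 - \frac{3}{2}\right) + 878} = \frac{1}{- \frac{29}{2} + 878} = \frac{1}{\frac{1727}{2}} = \frac{2}{1727} \approx 0.0011581$)
$s = 432$ ($s = 6 \left(1 + 3\right) 18 = 6 \cdot 4 \cdot 18 = 6 \cdot 72 = 432$)
$s + U = 432 + \frac{2}{1727} = \frac{746066}{1727}$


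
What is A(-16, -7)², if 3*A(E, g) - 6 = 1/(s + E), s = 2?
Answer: 6889/1764 ≈ 3.9053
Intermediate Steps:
A(E, g) = 2 + 1/(3*(2 + E))
A(-16, -7)² = ((13 + 6*(-16))/(3*(2 - 16)))² = ((⅓)*(13 - 96)/(-14))² = ((⅓)*(-1/14)*(-83))² = (83/42)² = 6889/1764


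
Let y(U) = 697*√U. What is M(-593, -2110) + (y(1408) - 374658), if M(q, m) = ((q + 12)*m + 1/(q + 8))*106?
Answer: 75799504064/585 + 5576*√22 ≈ 1.2960e+8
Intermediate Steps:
M(q, m) = 106/(8 + q) + 106*m*(12 + q) (M(q, m) = ((12 + q)*m + 1/(8 + q))*106 = (m*(12 + q) + 1/(8 + q))*106 = (1/(8 + q) + m*(12 + q))*106 = 106/(8 + q) + 106*m*(12 + q))
M(-593, -2110) + (y(1408) - 374658) = 106*(1 + 96*(-2110) - 2110*(-593)² + 20*(-2110)*(-593))/(8 - 593) + (697*√1408 - 374658) = 106*(1 - 202560 - 2110*351649 + 25024600)/(-585) + (697*(8*√22) - 374658) = 106*(-1/585)*(1 - 202560 - 741979390 + 25024600) + (5576*√22 - 374658) = 106*(-1/585)*(-717157349) + (-374658 + 5576*√22) = 76018678994/585 + (-374658 + 5576*√22) = 75799504064/585 + 5576*√22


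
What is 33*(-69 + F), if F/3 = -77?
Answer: -9900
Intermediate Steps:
F = -231 (F = 3*(-77) = -231)
33*(-69 + F) = 33*(-69 - 231) = 33*(-300) = -9900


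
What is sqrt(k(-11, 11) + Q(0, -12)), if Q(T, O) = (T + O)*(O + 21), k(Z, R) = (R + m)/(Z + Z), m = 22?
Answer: I*sqrt(438)/2 ≈ 10.464*I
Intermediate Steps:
k(Z, R) = (22 + R)/(2*Z) (k(Z, R) = (R + 22)/(Z + Z) = (22 + R)/((2*Z)) = (22 + R)*(1/(2*Z)) = (22 + R)/(2*Z))
Q(T, O) = (21 + O)*(O + T) (Q(T, O) = (O + T)*(21 + O) = (21 + O)*(O + T))
sqrt(k(-11, 11) + Q(0, -12)) = sqrt((1/2)*(22 + 11)/(-11) + ((-12)**2 + 21*(-12) + 21*0 - 12*0)) = sqrt((1/2)*(-1/11)*33 + (144 - 252 + 0 + 0)) = sqrt(-3/2 - 108) = sqrt(-219/2) = I*sqrt(438)/2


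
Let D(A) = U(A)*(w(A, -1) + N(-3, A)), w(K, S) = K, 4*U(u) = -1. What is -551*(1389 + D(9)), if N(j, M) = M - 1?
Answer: -3051989/4 ≈ -7.6300e+5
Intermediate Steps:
U(u) = -¼ (U(u) = (¼)*(-1) = -¼)
N(j, M) = -1 + M
D(A) = ¼ - A/2 (D(A) = -(A + (-1 + A))/4 = -(-1 + 2*A)/4 = ¼ - A/2)
-551*(1389 + D(9)) = -551*(1389 + (¼ - ½*9)) = -551*(1389 + (¼ - 9/2)) = -551*(1389 - 17/4) = -551*5539/4 = -3051989/4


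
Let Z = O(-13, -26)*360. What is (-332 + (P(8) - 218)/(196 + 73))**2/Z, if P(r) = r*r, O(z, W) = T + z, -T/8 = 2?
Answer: -2000862361/188862210 ≈ -10.594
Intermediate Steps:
T = -16 (T = -8*2 = -16)
O(z, W) = -16 + z
P(r) = r**2
Z = -10440 (Z = (-16 - 13)*360 = -29*360 = -10440)
(-332 + (P(8) - 218)/(196 + 73))**2/Z = (-332 + (8**2 - 218)/(196 + 73))**2/(-10440) = (-332 + (64 - 218)/269)**2*(-1/10440) = (-332 - 154*1/269)**2*(-1/10440) = (-332 - 154/269)**2*(-1/10440) = (-89462/269)**2*(-1/10440) = (8003449444/72361)*(-1/10440) = -2000862361/188862210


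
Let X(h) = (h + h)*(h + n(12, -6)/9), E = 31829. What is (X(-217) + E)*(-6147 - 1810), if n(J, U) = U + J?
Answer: -3001006421/3 ≈ -1.0003e+9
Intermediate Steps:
n(J, U) = J + U
X(h) = 2*h*(⅔ + h) (X(h) = (h + h)*(h + (12 - 6)/9) = (2*h)*(h + 6*(⅑)) = (2*h)*(h + ⅔) = (2*h)*(⅔ + h) = 2*h*(⅔ + h))
(X(-217) + E)*(-6147 - 1810) = ((⅔)*(-217)*(2 + 3*(-217)) + 31829)*(-6147 - 1810) = ((⅔)*(-217)*(2 - 651) + 31829)*(-7957) = ((⅔)*(-217)*(-649) + 31829)*(-7957) = (281666/3 + 31829)*(-7957) = (377153/3)*(-7957) = -3001006421/3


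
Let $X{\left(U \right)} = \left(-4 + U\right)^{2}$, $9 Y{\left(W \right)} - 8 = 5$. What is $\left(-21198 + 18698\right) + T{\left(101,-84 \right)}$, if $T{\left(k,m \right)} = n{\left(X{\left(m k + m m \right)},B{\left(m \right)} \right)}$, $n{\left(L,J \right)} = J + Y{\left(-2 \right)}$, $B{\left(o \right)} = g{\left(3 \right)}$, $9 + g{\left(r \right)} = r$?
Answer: $- \frac{22541}{9} \approx -2504.6$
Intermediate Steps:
$g{\left(r \right)} = -9 + r$
$Y{\left(W \right)} = \frac{13}{9}$ ($Y{\left(W \right)} = \frac{8}{9} + \frac{1}{9} \cdot 5 = \frac{8}{9} + \frac{5}{9} = \frac{13}{9}$)
$B{\left(o \right)} = -6$ ($B{\left(o \right)} = -9 + 3 = -6$)
$n{\left(L,J \right)} = \frac{13}{9} + J$ ($n{\left(L,J \right)} = J + \frac{13}{9} = \frac{13}{9} + J$)
$T{\left(k,m \right)} = - \frac{41}{9}$ ($T{\left(k,m \right)} = \frac{13}{9} - 6 = - \frac{41}{9}$)
$\left(-21198 + 18698\right) + T{\left(101,-84 \right)} = \left(-21198 + 18698\right) - \frac{41}{9} = -2500 - \frac{41}{9} = - \frac{22541}{9}$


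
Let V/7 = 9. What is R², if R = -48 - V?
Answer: 12321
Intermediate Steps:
V = 63 (V = 7*9 = 63)
R = -111 (R = -48 - 1*63 = -48 - 63 = -111)
R² = (-111)² = 12321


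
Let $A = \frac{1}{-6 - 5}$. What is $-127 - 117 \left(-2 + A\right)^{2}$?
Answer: $- \frac{77260}{121} \approx -638.51$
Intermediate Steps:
$A = - \frac{1}{11}$ ($A = \frac{1}{-11} = - \frac{1}{11} \approx -0.090909$)
$-127 - 117 \left(-2 + A\right)^{2} = -127 - 117 \left(-2 - \frac{1}{11}\right)^{2} = -127 - 117 \left(- \frac{23}{11}\right)^{2} = -127 - \frac{61893}{121} = - \frac{77260}{121}$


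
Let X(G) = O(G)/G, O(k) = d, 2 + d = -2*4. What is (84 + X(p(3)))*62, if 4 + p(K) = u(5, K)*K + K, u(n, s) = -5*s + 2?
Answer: 10447/2 ≈ 5223.5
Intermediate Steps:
d = -10 (d = -2 - 2*4 = -2 - 8 = -10)
u(n, s) = 2 - 5*s
O(k) = -10
p(K) = -4 + K + K*(2 - 5*K) (p(K) = -4 + ((2 - 5*K)*K + K) = -4 + (K*(2 - 5*K) + K) = -4 + (K + K*(2 - 5*K)) = -4 + K + K*(2 - 5*K))
X(G) = -10/G
(84 + X(p(3)))*62 = (84 - 10/(-4 + 3 - 1*3*(-2 + 5*3)))*62 = (84 - 10/(-4 + 3 - 1*3*(-2 + 15)))*62 = (84 - 10/(-4 + 3 - 1*3*13))*62 = (84 - 10/(-4 + 3 - 39))*62 = (84 - 10/(-40))*62 = (84 - 10*(-1/40))*62 = (84 + ¼)*62 = (337/4)*62 = 10447/2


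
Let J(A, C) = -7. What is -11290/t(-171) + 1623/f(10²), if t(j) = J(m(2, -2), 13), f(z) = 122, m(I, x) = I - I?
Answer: 1388741/854 ≈ 1626.2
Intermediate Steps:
m(I, x) = 0
t(j) = -7
-11290/t(-171) + 1623/f(10²) = -11290/(-7) + 1623/122 = -11290*(-⅐) + 1623*(1/122) = 11290/7 + 1623/122 = 1388741/854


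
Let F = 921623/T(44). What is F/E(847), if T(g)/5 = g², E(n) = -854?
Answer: -921623/8266720 ≈ -0.11149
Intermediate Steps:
T(g) = 5*g²
F = 921623/9680 (F = 921623/((5*44²)) = 921623/((5*1936)) = 921623/9680 ≈ 95.209)
F/E(847) = (921623/9680)/(-854) = (921623/9680)*(-1/854) = -921623/8266720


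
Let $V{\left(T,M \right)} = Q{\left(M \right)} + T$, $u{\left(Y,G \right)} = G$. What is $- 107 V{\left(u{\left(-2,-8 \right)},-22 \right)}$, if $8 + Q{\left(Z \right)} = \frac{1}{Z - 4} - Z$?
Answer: $- \frac{16585}{26} \approx -637.88$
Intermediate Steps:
$Q{\left(Z \right)} = -8 + \frac{1}{-4 + Z} - Z$ ($Q{\left(Z \right)} = -8 - \left(Z - \frac{1}{Z - 4}\right) = -8 - \left(Z - \frac{1}{-4 + Z}\right) = -8 + \frac{1}{-4 + Z} - Z$)
$V{\left(T,M \right)} = T + \frac{33 - M^{2} - 4 M}{-4 + M}$ ($V{\left(T,M \right)} = \frac{33 - M^{2} - 4 M}{-4 + M} + T = T + \frac{33 - M^{2} - 4 M}{-4 + M}$)
$- 107 V{\left(u{\left(-2,-8 \right)},-22 \right)} = - 107 \frac{33 - \left(-22\right)^{2} - -88 - 8 \left(-4 - 22\right)}{-4 - 22} = - 107 \frac{33 - 484 + 88 - -208}{-26} = - 107 \left(- \frac{33 - 484 + 88 + 208}{26}\right) = - 107 \left(\left(- \frac{1}{26}\right) \left(-155\right)\right) = \left(-107\right) \frac{155}{26} = - \frac{16585}{26}$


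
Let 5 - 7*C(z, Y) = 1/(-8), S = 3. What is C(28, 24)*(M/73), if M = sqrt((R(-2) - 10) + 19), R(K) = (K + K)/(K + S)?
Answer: 41*sqrt(5)/4088 ≈ 0.022426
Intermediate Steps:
R(K) = 2*K/(3 + K) (R(K) = (K + K)/(K + 3) = (2*K)/(3 + K) = 2*K/(3 + K))
C(z, Y) = 41/56 (C(z, Y) = 5/7 - 1/7/(-8) = 5/7 - 1/7*(-1/8) = 5/7 + 1/56 = 41/56)
M = sqrt(5) (M = sqrt((2*(-2)/(3 - 2) - 10) + 19) = sqrt((2*(-2)/1 - 10) + 19) = sqrt((2*(-2)*1 - 10) + 19) = sqrt((-4 - 10) + 19) = sqrt(-14 + 19) = sqrt(5) ≈ 2.2361)
C(28, 24)*(M/73) = 41*(sqrt(5)/73)/56 = 41*sqrt(5)/4088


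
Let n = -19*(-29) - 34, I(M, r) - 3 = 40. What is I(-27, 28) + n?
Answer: 560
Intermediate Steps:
I(M, r) = 43 (I(M, r) = 3 + 40 = 43)
n = 517 (n = 551 - 34 = 517)
I(-27, 28) + n = 43 + 517 = 560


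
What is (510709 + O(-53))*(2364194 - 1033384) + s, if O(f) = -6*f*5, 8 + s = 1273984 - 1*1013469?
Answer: 681772892697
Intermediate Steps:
s = 260507 (s = -8 + (1273984 - 1*1013469) = -8 + (1273984 - 1013469) = -8 + 260515 = 260507)
O(f) = -30*f
(510709 + O(-53))*(2364194 - 1033384) + s = (510709 - 30*(-53))*(2364194 - 1033384) + 260507 = (510709 + 1590)*1330810 + 260507 = 512299*1330810 + 260507 = 681772632190 + 260507 = 681772892697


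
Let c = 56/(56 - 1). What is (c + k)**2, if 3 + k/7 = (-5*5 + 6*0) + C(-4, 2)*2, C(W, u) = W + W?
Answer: 285069456/3025 ≈ 94238.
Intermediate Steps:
C(W, u) = 2*W
k = -308 (k = -21 + 7*((-5*5 + 6*0) + (2*(-4))*2) = -21 + 7*((-25 + 0) - 8*2) = -21 + 7*(-25 - 16) = -21 + 7*(-41) = -21 - 287 = -308)
c = 56/55 ≈ 1.0182
(c + k)**2 = (56/55 - 308)**2 = (-16884/55)**2 = 285069456/3025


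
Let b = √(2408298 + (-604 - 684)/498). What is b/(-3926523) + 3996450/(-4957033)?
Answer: -3996450/4957033 - √149316723942/977704227 ≈ -0.80661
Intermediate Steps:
b = √149316723942/249 (b = √(2408298 + (1/498)*(-1288)) = √(2408298 - 644/249) = √(599665558/249) = √149316723942/249 ≈ 1551.9)
b/(-3926523) + 3996450/(-4957033) = (√149316723942/249)/(-3926523) + 3996450/(-4957033) = (√149316723942/249)*(-1/3926523) + 3996450*(-1/4957033) = -√149316723942/977704227 - 3996450/4957033 = -3996450/4957033 - √149316723942/977704227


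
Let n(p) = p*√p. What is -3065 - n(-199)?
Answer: -3065 + 199*I*√199 ≈ -3065.0 + 2807.2*I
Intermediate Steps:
n(p) = p^(3/2)
-3065 - n(-199) = -3065 - (-199)^(3/2) = -3065 - (-199)*I*√199 = -3065 + 199*I*√199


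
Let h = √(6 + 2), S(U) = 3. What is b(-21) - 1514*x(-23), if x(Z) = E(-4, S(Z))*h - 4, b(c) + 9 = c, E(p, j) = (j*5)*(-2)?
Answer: 6026 + 90840*√2 ≈ 1.3449e+5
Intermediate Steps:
h = 2*√2 (h = √8 = 2*√2 ≈ 2.8284)
E(p, j) = -10*j (E(p, j) = (5*j)*(-2) = -10*j)
b(c) = -9 + c
x(Z) = -4 - 60*√2 (x(Z) = (-10*3)*(2*√2) - 4 = -60*√2 - 4 = -4 - 60*√2)
b(-21) - 1514*x(-23) = (-9 - 21) - 1514*(-4 - 60*√2) = -30 + (6056 + 90840*√2) = 6026 + 90840*√2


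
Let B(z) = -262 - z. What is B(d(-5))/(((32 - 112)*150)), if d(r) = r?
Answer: 257/12000 ≈ 0.021417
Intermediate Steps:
B(d(-5))/(((32 - 112)*150)) = (-262 - 1*(-5))/(((32 - 112)*150)) = (-262 + 5)/((-80*150)) = -257/(-12000) = -257*(-1/12000) = 257/12000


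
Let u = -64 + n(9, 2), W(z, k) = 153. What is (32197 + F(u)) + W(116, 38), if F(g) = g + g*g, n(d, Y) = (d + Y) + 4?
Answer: 34702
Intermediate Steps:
n(d, Y) = 4 + Y + d (n(d, Y) = (Y + d) + 4 = 4 + Y + d)
u = -49 (u = -64 + (4 + 2 + 9) = -64 + 15 = -49)
F(g) = g + g**2
(32197 + F(u)) + W(116, 38) = (32197 - 49*(1 - 49)) + 153 = (32197 - 49*(-48)) + 153 = (32197 + 2352) + 153 = 34549 + 153 = 34702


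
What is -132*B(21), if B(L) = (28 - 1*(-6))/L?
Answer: -1496/7 ≈ -213.71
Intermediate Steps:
B(L) = 34/L (B(L) = (28 + 6)/L = 34/L)
-132*B(21) = -4488/21 = -132*34/21 = -1496/7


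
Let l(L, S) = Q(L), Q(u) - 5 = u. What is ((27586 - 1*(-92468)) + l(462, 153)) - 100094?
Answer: 20427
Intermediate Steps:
Q(u) = 5 + u
l(L, S) = 5 + L
((27586 - 1*(-92468)) + l(462, 153)) - 100094 = ((27586 - 1*(-92468)) + (5 + 462)) - 100094 = ((27586 + 92468) + 467) - 100094 = (120054 + 467) - 100094 = 120521 - 100094 = 20427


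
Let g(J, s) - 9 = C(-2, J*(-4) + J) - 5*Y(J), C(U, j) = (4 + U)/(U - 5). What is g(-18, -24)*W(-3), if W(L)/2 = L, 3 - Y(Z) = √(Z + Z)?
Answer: 264/7 - 180*I ≈ 37.714 - 180.0*I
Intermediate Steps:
Y(Z) = 3 - √2*√Z (Y(Z) = 3 - √(Z + Z) = 3 - √(2*Z) = 3 - √2*√Z)
W(L) = 2*L
C(U, j) = (4 + U)/(-5 + U)
g(J, s) = -44/7 + 5*√2*√J (g(J, s) = 9 + ((4 - 2)/(-5 - 2) - 5*(3 - √2*√J)) = 9 + (2/(-7) + (-15 + 5*√2*√J)) = 9 + (-⅐*2 + (-15 + 5*√2*√J)) = 9 + (-2/7 + (-15 + 5*√2*√J)) = 9 + (-107/7 + 5*√2*√J) = -44/7 + 5*√2*√J)
g(-18, -24)*W(-3) = (-44/7 + 5*√2*√(-18))*(2*(-3)) = (-44/7 + 5*√2*(3*I*√2))*(-6) = (-44/7 + 30*I)*(-6) = 264/7 - 180*I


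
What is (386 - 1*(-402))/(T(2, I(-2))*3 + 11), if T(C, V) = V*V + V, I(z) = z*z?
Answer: 788/71 ≈ 11.099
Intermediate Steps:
I(z) = z**2
T(C, V) = V + V**2 (T(C, V) = V**2 + V = V + V**2)
(386 - 1*(-402))/(T(2, I(-2))*3 + 11) = (386 - 1*(-402))/(((-2)**2*(1 + (-2)**2))*3 + 11) = (386 + 402)/((4*(1 + 4))*3 + 11) = 788/((4*5)*3 + 11) = 788/(20*3 + 11) = 788/(60 + 11) = 788/71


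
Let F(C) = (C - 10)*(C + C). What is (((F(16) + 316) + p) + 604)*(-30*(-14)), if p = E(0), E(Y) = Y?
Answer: 467040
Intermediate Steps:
p = 0
F(C) = 2*C*(-10 + C) (F(C) = (-10 + C)*(2*C) = 2*C*(-10 + C))
(((F(16) + 316) + p) + 604)*(-30*(-14)) = (((2*16*(-10 + 16) + 316) + 0) + 604)*(-30*(-14)) = (((2*16*6 + 316) + 0) + 604)*420 = (((192 + 316) + 0) + 604)*420 = ((508 + 0) + 604)*420 = (508 + 604)*420 = 1112*420 = 467040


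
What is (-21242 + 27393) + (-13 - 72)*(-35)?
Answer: 9126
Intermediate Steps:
(-21242 + 27393) + (-13 - 72)*(-35) = 6151 - 85*(-35) = 6151 + 2975 = 9126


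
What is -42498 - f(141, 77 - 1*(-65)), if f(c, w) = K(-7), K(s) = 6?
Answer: -42504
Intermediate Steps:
f(c, w) = 6
-42498 - f(141, 77 - 1*(-65)) = -42498 - 1*6 = -42498 - 6 = -42504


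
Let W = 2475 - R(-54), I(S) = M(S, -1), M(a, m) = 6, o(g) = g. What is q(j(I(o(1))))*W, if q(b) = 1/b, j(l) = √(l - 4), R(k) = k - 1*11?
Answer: 1270*√2 ≈ 1796.1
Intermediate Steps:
R(k) = -11 + k (R(k) = k - 11 = -11 + k)
I(S) = 6
j(l) = √(-4 + l)
W = 2540 (W = 2475 - (-11 - 54) = 2475 - 1*(-65) = 2475 + 65 = 2540)
q(j(I(o(1))))*W = 2540/√(-4 + 6) = 2540/√2 = (√2/2)*2540 = 1270*√2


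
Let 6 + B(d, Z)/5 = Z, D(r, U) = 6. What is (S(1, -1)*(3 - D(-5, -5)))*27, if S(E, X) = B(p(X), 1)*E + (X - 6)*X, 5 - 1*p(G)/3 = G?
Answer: 1458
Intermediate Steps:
p(G) = 15 - 3*G
B(d, Z) = -30 + 5*Z
S(E, X) = -25*E + X*(-6 + X) (S(E, X) = (-30 + 5*1)*E + (X - 6)*X = (-30 + 5)*E + (-6 + X)*X = -25*E + X*(-6 + X))
(S(1, -1)*(3 - D(-5, -5)))*27 = (((-1)**2 - 25*1 - 6*(-1))*(3 - 1*6))*27 = ((1 - 25 + 6)*(3 - 6))*27 = -18*(-3)*27 = 54*27 = 1458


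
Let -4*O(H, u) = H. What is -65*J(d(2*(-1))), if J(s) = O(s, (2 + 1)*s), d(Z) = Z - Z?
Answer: 0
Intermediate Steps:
d(Z) = 0
O(H, u) = -H/4
J(s) = -s/4
-65*J(d(2*(-1))) = -(-65)*0/4 = -65*0 = 0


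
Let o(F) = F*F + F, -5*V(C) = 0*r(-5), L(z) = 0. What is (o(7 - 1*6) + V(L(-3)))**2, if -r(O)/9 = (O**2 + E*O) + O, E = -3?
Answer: 4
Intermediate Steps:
r(O) = -9*O**2 + 18*O (r(O) = -9*((O**2 - 3*O) + O) = -9*(O**2 - 2*O) = -9*O**2 + 18*O)
V(C) = 0 (V(C) = -0*9*(-5)*(2 - 1*(-5)) = -0*9*(-5)*(2 + 5) = -0*9*(-5)*7 = -0*(-315) = -1/5*0 = 0)
o(F) = F + F**2 (o(F) = F**2 + F = F + F**2)
(o(7 - 1*6) + V(L(-3)))**2 = ((7 - 1*6)*(1 + (7 - 1*6)) + 0)**2 = ((7 - 6)*(1 + (7 - 6)) + 0)**2 = (1*(1 + 1) + 0)**2 = (1*2 + 0)**2 = (2 + 0)**2 = 2**2 = 4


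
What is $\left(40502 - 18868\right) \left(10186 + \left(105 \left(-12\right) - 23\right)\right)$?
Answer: $192607502$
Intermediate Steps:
$\left(40502 - 18868\right) \left(10186 + \left(105 \left(-12\right) - 23\right)\right) = 21634 \left(10186 - 1283\right) = 21634 \cdot 8903 = 192607502$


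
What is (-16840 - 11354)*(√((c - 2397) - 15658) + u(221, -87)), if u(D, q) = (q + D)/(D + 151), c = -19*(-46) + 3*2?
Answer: -314833/31 - 140970*I*√687 ≈ -10156.0 - 3.6949e+6*I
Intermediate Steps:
c = 880 (c = 874 + 6 = 880)
u(D, q) = (D + q)/(151 + D)
(-16840 - 11354)*(√((c - 2397) - 15658) + u(221, -87)) = (-16840 - 11354)*(√((880 - 2397) - 15658) + (221 - 87)/(151 + 221)) = -28194*(√(-1517 - 15658) + 134/372) = -28194*(√(-17175) + (1/372)*134) = -28194*(5*I*√687 + 67/186) = -28194*(67/186 + 5*I*√687) = -314833/31 - 140970*I*√687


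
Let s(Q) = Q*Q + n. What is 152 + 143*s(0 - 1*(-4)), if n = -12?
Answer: 724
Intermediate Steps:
s(Q) = -12 + Q² (s(Q) = Q*Q - 12 = Q² - 12 = -12 + Q²)
152 + 143*s(0 - 1*(-4)) = 152 + 143*(-12 + (0 - 1*(-4))²) = 152 + 143*(-12 + (0 + 4)²) = 152 + 143*(-12 + 4²) = 152 + 143*(-12 + 16) = 152 + 143*4 = 152 + 572 = 724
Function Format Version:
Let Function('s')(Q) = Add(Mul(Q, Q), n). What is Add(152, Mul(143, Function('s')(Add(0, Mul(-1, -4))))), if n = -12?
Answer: 724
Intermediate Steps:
Function('s')(Q) = Add(-12, Pow(Q, 2)) (Function('s')(Q) = Add(Mul(Q, Q), -12) = Add(Pow(Q, 2), -12) = Add(-12, Pow(Q, 2)))
Add(152, Mul(143, Function('s')(Add(0, Mul(-1, -4))))) = Add(152, Mul(143, Add(-12, Pow(Add(0, Mul(-1, -4)), 2)))) = Add(152, Mul(143, Add(-12, Pow(Add(0, 4), 2)))) = Add(152, Mul(143, Add(-12, Pow(4, 2)))) = Add(152, Mul(143, Add(-12, 16))) = Add(152, Mul(143, 4)) = Add(152, 572) = 724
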